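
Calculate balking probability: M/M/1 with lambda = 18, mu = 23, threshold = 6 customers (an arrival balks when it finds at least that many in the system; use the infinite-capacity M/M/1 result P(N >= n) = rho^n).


P(N >= 6) = rho^6 = (18/23)^6 = 0.2298

0.2298


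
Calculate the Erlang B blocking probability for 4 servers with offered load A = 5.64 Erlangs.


B(N,A) = (A^N/N!) / sum(A^k/k!, k=0..N) with N=4, A=5.64 = 0.4456

0.4456


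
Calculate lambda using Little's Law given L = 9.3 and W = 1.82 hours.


lambda = L / W = 9.3 / 1.82 = 5.11 per hour

5.11 per hour


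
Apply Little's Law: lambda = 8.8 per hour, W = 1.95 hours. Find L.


L = lambda * W = 8.8 * 1.95 = 17.16

17.16


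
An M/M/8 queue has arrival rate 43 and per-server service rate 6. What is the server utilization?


rho = lambda/(c*mu) = 43/(8*6) = 0.8958

0.8958


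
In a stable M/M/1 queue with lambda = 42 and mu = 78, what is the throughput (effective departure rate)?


For a stable queue (lambda < mu), throughput = lambda = 42 per hour

42 per hour


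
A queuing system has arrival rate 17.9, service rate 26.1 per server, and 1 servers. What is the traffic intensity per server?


rho = lambda / (c * mu) = 17.9 / (1 * 26.1) = 0.6858

0.6858


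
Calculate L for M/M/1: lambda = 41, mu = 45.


rho = 41/45; L = rho/(1-rho) = 10.25

10.25


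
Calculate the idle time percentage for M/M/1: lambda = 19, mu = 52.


Idle fraction = (1 - rho) * 100 = (1 - 19/52) * 100 = 63.5%

63.5%


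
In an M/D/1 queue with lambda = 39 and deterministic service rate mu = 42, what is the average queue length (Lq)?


M/D/1: Lq = rho^2 / (2*(1-rho)) where rho = 39/42; Lq = 6.04

6.04


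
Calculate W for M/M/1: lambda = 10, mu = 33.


W = 1/(mu - lambda) = 1/(33 - 10) = 0.0435 hours

0.0435 hours


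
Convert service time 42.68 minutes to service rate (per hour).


mu = 60 / avg_service_time = 60 / 42.68 = 1.41 per hour

1.41 per hour


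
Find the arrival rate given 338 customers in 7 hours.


lambda = total arrivals / time = 338 / 7 = 48.29 per hour

48.29 per hour


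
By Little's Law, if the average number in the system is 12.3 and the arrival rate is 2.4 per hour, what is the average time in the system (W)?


W = L / lambda = 12.3 / 2.4 = 5.125 hours

5.125 hours


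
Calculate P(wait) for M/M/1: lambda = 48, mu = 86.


P(wait) = rho = lambda/mu = 48/86 = 0.5581

0.5581


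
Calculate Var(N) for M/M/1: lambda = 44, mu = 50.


rho = 44/50; Var(N) = rho/(1-rho)^2 = 61.11

61.11


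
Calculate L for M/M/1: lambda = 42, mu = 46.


rho = 42/46; L = rho/(1-rho) = 10.5

10.5


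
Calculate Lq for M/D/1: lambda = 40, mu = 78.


M/D/1: Lq = rho^2 / (2*(1-rho)) where rho = 40/78; Lq = 0.27

0.27


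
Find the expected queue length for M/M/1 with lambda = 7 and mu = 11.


rho = 7/11; Lq = rho^2/(1-rho) = 1.11

1.11


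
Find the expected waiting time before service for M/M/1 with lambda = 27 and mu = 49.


rho = 27/49; Wq = rho/(mu - lambda) = 0.025 hours

0.025 hours


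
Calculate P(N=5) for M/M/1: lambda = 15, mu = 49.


rho = 15/49; P(n) = (1-rho)*rho^n = (1-15/49)*(15/49)^5 = 0.0019

0.0019


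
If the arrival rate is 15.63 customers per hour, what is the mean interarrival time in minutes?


Mean interarrival time = 60/lambda = 60/15.63 = 3.84 minutes

3.84 minutes


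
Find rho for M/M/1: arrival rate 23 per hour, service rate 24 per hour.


rho = lambda/mu = 23/24 = 0.9583

0.9583


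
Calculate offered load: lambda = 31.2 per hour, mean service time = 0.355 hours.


Offered load a = lambda * E[S] = 31.2 * 0.355 = 11.08 Erlangs

11.08 Erlangs


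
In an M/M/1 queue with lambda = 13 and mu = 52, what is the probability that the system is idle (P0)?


P0 = 1 - rho = 1 - 13/52 = 0.75

0.75


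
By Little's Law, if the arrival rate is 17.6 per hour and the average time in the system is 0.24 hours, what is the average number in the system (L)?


L = lambda * W = 17.6 * 0.24 = 4.22

4.22


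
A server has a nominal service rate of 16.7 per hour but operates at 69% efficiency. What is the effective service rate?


Effective rate = mu * efficiency = 16.7 * 0.69 = 11.52 per hour

11.52 per hour


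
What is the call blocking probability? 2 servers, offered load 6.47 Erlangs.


B(N,A) = (A^N/N!) / sum(A^k/k!, k=0..N) with N=2, A=6.47 = 0.737

0.737


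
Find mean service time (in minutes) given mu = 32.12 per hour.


Mean service time = 60/mu = 60/32.12 = 1.87 minutes

1.87 minutes


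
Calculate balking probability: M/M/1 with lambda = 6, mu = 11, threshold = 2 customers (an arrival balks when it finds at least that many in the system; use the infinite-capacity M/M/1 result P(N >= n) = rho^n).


P(N >= 2) = rho^2 = (6/11)^2 = 0.2975

0.2975


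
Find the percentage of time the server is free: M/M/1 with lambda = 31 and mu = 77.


Idle fraction = (1 - rho) * 100 = (1 - 31/77) * 100 = 59.7%

59.7%


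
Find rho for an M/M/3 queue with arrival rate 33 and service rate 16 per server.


rho = lambda/(c*mu) = 33/(3*16) = 0.6875

0.6875


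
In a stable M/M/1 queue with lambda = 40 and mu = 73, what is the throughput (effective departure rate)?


For a stable queue (lambda < mu), throughput = lambda = 40 per hour

40 per hour


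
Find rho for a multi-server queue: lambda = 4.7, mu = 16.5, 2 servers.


rho = lambda / (c * mu) = 4.7 / (2 * 16.5) = 0.1424

0.1424


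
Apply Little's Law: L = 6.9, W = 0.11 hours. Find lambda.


lambda = L / W = 6.9 / 0.11 = 62.73 per hour

62.73 per hour


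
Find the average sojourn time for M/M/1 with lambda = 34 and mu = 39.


W = 1/(mu - lambda) = 1/(39 - 34) = 0.2 hours

0.2 hours


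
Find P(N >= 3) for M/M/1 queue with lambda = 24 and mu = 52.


P(N >= 3) = rho^3 = (24/52)^3 = 0.0983

0.0983


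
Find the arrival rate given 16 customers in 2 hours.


lambda = total arrivals / time = 16 / 2 = 8.0 per hour

8.0 per hour


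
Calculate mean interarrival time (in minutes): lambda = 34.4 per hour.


Mean interarrival time = 60/lambda = 60/34.4 = 1.74 minutes

1.74 minutes


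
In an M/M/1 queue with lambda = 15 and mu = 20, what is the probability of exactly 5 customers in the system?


rho = 15/20; P(n) = (1-rho)*rho^n = (1-15/20)*(15/20)^5 = 0.0593

0.0593


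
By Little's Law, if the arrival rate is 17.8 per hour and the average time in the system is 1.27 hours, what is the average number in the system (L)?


L = lambda * W = 17.8 * 1.27 = 22.61

22.61


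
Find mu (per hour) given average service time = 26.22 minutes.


mu = 60 / avg_service_time = 60 / 26.22 = 2.29 per hour

2.29 per hour


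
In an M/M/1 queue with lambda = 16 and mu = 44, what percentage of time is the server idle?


Idle fraction = (1 - rho) * 100 = (1 - 16/44) * 100 = 63.6%

63.6%


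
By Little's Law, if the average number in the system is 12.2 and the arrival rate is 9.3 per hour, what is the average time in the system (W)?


W = L / lambda = 12.2 / 9.3 = 1.3118 hours

1.3118 hours


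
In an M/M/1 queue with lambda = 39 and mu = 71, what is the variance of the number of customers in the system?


rho = 39/71; Var(N) = rho/(1-rho)^2 = 2.7

2.7


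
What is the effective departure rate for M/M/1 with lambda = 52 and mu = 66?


For a stable queue (lambda < mu), throughput = lambda = 52 per hour

52 per hour


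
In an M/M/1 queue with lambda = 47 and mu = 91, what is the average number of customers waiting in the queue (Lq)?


rho = 47/91; Lq = rho^2/(1-rho) = 0.55

0.55


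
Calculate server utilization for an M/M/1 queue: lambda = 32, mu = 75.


rho = lambda/mu = 32/75 = 0.4267

0.4267


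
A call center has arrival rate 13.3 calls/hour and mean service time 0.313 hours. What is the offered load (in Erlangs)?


Offered load a = lambda * E[S] = 13.3 * 0.313 = 4.16 Erlangs

4.16 Erlangs


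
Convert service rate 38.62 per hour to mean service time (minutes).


Mean service time = 60/mu = 60/38.62 = 1.55 minutes

1.55 minutes


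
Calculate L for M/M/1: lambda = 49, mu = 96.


rho = 49/96; L = rho/(1-rho) = 1.04

1.04


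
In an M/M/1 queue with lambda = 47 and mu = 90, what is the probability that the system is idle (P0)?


P0 = 1 - rho = 1 - 47/90 = 0.4778

0.4778


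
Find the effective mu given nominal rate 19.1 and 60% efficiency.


Effective rate = mu * efficiency = 19.1 * 0.6 = 11.46 per hour

11.46 per hour


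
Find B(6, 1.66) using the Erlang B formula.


B(N,A) = (A^N/N!) / sum(A^k/k!, k=0..N) with N=6, A=1.66 = 0.0055

0.0055


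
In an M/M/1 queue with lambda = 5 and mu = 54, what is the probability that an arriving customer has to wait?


P(wait) = rho = lambda/mu = 5/54 = 0.0926

0.0926


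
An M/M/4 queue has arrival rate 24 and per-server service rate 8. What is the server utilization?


rho = lambda/(c*mu) = 24/(4*8) = 0.75

0.75


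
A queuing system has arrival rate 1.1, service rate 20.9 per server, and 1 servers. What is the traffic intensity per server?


rho = lambda / (c * mu) = 1.1 / (1 * 20.9) = 0.0526

0.0526


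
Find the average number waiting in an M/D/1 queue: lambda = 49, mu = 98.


M/D/1: Lq = rho^2 / (2*(1-rho)) where rho = 49/98; Lq = 0.25

0.25


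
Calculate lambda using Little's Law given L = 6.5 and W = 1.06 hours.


lambda = L / W = 6.5 / 1.06 = 6.13 per hour

6.13 per hour


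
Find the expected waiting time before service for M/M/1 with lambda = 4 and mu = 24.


rho = 4/24; Wq = rho/(mu - lambda) = 0.0083 hours

0.0083 hours


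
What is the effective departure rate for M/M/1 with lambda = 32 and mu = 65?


For a stable queue (lambda < mu), throughput = lambda = 32 per hour

32 per hour


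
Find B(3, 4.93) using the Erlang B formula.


B(N,A) = (A^N/N!) / sum(A^k/k!, k=0..N) with N=3, A=4.93 = 0.5248

0.5248


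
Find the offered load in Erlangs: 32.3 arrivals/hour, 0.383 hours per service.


Offered load a = lambda * E[S] = 32.3 * 0.383 = 12.37 Erlangs

12.37 Erlangs


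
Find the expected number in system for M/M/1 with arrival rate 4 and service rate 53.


rho = 4/53; L = rho/(1-rho) = 0.08

0.08


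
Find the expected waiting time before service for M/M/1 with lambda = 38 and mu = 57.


rho = 38/57; Wq = rho/(mu - lambda) = 0.0351 hours

0.0351 hours


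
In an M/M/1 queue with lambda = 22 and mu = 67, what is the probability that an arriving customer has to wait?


P(wait) = rho = lambda/mu = 22/67 = 0.3284

0.3284


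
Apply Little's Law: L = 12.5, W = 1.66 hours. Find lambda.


lambda = L / W = 12.5 / 1.66 = 7.53 per hour

7.53 per hour


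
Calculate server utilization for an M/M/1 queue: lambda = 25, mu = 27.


rho = lambda/mu = 25/27 = 0.9259

0.9259


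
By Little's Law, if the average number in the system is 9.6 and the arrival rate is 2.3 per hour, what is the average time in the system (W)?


W = L / lambda = 9.6 / 2.3 = 4.1739 hours

4.1739 hours


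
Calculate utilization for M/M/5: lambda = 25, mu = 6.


rho = lambda/(c*mu) = 25/(5*6) = 0.8333

0.8333


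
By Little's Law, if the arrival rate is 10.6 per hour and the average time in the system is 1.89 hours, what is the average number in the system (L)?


L = lambda * W = 10.6 * 1.89 = 20.03

20.03


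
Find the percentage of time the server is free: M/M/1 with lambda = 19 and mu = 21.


Idle fraction = (1 - rho) * 100 = (1 - 19/21) * 100 = 9.5%

9.5%


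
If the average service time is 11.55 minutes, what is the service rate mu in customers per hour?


mu = 60 / avg_service_time = 60 / 11.55 = 5.19 per hour

5.19 per hour


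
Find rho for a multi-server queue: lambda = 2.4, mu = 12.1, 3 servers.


rho = lambda / (c * mu) = 2.4 / (3 * 12.1) = 0.0661

0.0661


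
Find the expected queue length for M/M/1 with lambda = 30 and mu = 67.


rho = 30/67; Lq = rho^2/(1-rho) = 0.36

0.36


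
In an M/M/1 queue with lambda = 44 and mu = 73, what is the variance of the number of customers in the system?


rho = 44/73; Var(N) = rho/(1-rho)^2 = 3.82

3.82


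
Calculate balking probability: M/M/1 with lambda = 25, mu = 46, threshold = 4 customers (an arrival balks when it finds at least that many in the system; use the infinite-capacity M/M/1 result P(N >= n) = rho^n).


P(N >= 4) = rho^4 = (25/46)^4 = 0.0872

0.0872


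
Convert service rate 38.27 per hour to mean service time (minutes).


Mean service time = 60/mu = 60/38.27 = 1.57 minutes

1.57 minutes


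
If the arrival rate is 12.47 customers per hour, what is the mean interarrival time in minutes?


Mean interarrival time = 60/lambda = 60/12.47 = 4.81 minutes

4.81 minutes


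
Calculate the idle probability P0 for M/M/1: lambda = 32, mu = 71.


P0 = 1 - rho = 1 - 32/71 = 0.5493

0.5493


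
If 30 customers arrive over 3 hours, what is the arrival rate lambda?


lambda = total arrivals / time = 30 / 3 = 10.0 per hour

10.0 per hour


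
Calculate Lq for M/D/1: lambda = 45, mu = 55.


M/D/1: Lq = rho^2 / (2*(1-rho)) where rho = 45/55; Lq = 1.84

1.84


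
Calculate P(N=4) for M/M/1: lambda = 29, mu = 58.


rho = 29/58; P(n) = (1-rho)*rho^n = (1-29/58)*(29/58)^4 = 0.0313

0.0313


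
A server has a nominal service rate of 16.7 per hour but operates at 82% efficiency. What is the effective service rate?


Effective rate = mu * efficiency = 16.7 * 0.82 = 13.69 per hour

13.69 per hour


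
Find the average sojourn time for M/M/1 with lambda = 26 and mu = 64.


W = 1/(mu - lambda) = 1/(64 - 26) = 0.0263 hours

0.0263 hours


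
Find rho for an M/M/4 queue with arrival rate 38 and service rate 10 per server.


rho = lambda/(c*mu) = 38/(4*10) = 0.95

0.95


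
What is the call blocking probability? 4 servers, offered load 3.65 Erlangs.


B(N,A) = (A^N/N!) / sum(A^k/k!, k=0..N) with N=4, A=3.65 = 0.2758

0.2758


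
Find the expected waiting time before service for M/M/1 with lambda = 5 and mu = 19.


rho = 5/19; Wq = rho/(mu - lambda) = 0.0188 hours

0.0188 hours


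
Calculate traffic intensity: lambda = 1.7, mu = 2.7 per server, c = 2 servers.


rho = lambda / (c * mu) = 1.7 / (2 * 2.7) = 0.3148

0.3148


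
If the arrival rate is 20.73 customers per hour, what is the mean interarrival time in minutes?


Mean interarrival time = 60/lambda = 60/20.73 = 2.89 minutes

2.89 minutes


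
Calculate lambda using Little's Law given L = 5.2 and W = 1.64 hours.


lambda = L / W = 5.2 / 1.64 = 3.17 per hour

3.17 per hour


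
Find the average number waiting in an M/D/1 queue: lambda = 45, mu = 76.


M/D/1: Lq = rho^2 / (2*(1-rho)) where rho = 45/76; Lq = 0.43

0.43


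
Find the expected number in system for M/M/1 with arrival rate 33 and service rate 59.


rho = 33/59; L = rho/(1-rho) = 1.27

1.27


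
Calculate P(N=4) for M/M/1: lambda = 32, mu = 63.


rho = 32/63; P(n) = (1-rho)*rho^n = (1-32/63)*(32/63)^4 = 0.0328

0.0328


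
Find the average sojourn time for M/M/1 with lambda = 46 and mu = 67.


W = 1/(mu - lambda) = 1/(67 - 46) = 0.0476 hours

0.0476 hours


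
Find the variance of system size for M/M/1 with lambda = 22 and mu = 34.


rho = 22/34; Var(N) = rho/(1-rho)^2 = 5.19

5.19


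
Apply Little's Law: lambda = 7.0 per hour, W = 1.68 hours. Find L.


L = lambda * W = 7.0 * 1.68 = 11.76

11.76


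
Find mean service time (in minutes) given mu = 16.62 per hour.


Mean service time = 60/mu = 60/16.62 = 3.61 minutes

3.61 minutes


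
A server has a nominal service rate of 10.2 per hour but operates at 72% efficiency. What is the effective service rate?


Effective rate = mu * efficiency = 10.2 * 0.72 = 7.34 per hour

7.34 per hour


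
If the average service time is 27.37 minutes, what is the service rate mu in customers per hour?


mu = 60 / avg_service_time = 60 / 27.37 = 2.19 per hour

2.19 per hour


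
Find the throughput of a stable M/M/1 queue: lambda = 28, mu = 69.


For a stable queue (lambda < mu), throughput = lambda = 28 per hour

28 per hour


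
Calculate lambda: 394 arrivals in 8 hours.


lambda = total arrivals / time = 394 / 8 = 49.25 per hour

49.25 per hour


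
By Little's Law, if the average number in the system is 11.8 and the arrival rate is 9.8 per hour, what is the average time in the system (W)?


W = L / lambda = 11.8 / 9.8 = 1.2041 hours

1.2041 hours


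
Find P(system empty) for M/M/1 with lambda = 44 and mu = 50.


P0 = 1 - rho = 1 - 44/50 = 0.12

0.12


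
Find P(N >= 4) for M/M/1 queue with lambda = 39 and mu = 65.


P(N >= 4) = rho^4 = (39/65)^4 = 0.1296

0.1296


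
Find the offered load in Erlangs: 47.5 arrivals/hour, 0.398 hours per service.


Offered load a = lambda * E[S] = 47.5 * 0.398 = 18.91 Erlangs

18.91 Erlangs


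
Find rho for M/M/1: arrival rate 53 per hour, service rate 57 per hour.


rho = lambda/mu = 53/57 = 0.9298

0.9298


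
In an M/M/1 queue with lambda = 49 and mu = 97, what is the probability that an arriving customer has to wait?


P(wait) = rho = lambda/mu = 49/97 = 0.5052

0.5052


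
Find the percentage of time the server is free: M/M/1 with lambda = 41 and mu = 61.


Idle fraction = (1 - rho) * 100 = (1 - 41/61) * 100 = 32.8%

32.8%


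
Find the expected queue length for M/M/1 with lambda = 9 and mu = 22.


rho = 9/22; Lq = rho^2/(1-rho) = 0.28

0.28


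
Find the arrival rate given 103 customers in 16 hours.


lambda = total arrivals / time = 103 / 16 = 6.44 per hour

6.44 per hour


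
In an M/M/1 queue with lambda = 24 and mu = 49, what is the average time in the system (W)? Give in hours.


W = 1/(mu - lambda) = 1/(49 - 24) = 0.04 hours

0.04 hours


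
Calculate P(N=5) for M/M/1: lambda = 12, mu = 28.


rho = 12/28; P(n) = (1-rho)*rho^n = (1-12/28)*(12/28)^5 = 0.0083

0.0083


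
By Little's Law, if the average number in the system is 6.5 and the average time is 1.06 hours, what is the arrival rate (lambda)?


lambda = L / W = 6.5 / 1.06 = 6.13 per hour

6.13 per hour


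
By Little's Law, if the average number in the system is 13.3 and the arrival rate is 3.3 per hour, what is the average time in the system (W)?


W = L / lambda = 13.3 / 3.3 = 4.0303 hours

4.0303 hours


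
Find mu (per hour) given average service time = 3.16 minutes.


mu = 60 / avg_service_time = 60 / 3.16 = 18.99 per hour

18.99 per hour


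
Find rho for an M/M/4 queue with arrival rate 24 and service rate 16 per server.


rho = lambda/(c*mu) = 24/(4*16) = 0.375

0.375


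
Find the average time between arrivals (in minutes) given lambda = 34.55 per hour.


Mean interarrival time = 60/lambda = 60/34.55 = 1.74 minutes

1.74 minutes


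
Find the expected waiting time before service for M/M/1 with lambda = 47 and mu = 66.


rho = 47/66; Wq = rho/(mu - lambda) = 0.0375 hours

0.0375 hours


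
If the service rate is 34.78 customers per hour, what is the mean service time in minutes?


Mean service time = 60/mu = 60/34.78 = 1.73 minutes

1.73 minutes


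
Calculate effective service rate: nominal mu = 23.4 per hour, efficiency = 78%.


Effective rate = mu * efficiency = 23.4 * 0.78 = 18.25 per hour

18.25 per hour


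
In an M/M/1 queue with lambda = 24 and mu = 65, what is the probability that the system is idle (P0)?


P0 = 1 - rho = 1 - 24/65 = 0.6308

0.6308


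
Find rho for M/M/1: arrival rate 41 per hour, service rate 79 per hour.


rho = lambda/mu = 41/79 = 0.519

0.519


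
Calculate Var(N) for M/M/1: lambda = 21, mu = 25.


rho = 21/25; Var(N) = rho/(1-rho)^2 = 32.81

32.81


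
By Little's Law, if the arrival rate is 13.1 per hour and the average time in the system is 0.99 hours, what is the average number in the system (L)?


L = lambda * W = 13.1 * 0.99 = 12.97

12.97


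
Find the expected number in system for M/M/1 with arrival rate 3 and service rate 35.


rho = 3/35; L = rho/(1-rho) = 0.09

0.09


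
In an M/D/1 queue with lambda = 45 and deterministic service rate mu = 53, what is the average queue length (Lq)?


M/D/1: Lq = rho^2 / (2*(1-rho)) where rho = 45/53; Lq = 2.39

2.39


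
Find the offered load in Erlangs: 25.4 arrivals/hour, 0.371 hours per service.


Offered load a = lambda * E[S] = 25.4 * 0.371 = 9.42 Erlangs

9.42 Erlangs


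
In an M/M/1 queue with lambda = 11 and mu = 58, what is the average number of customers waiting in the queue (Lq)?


rho = 11/58; Lq = rho^2/(1-rho) = 0.04

0.04


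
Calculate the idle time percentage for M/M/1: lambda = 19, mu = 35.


Idle fraction = (1 - rho) * 100 = (1 - 19/35) * 100 = 45.7%

45.7%


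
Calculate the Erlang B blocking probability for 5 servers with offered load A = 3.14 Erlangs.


B(N,A) = (A^N/N!) / sum(A^k/k!, k=0..N) with N=5, A=3.14 = 0.1222

0.1222


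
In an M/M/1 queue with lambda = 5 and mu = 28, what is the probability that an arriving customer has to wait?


P(wait) = rho = lambda/mu = 5/28 = 0.1786

0.1786


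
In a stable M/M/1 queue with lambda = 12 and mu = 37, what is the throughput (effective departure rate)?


For a stable queue (lambda < mu), throughput = lambda = 12 per hour

12 per hour


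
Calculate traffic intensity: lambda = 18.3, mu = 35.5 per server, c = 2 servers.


rho = lambda / (c * mu) = 18.3 / (2 * 35.5) = 0.2577

0.2577


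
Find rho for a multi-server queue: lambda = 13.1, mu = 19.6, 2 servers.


rho = lambda / (c * mu) = 13.1 / (2 * 19.6) = 0.3342

0.3342


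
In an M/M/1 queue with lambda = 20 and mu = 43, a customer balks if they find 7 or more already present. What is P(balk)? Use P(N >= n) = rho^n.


P(N >= 7) = rho^7 = (20/43)^7 = 0.0047

0.0047


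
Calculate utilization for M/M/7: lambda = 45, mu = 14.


rho = lambda/(c*mu) = 45/(7*14) = 0.4592

0.4592


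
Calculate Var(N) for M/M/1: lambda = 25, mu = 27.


rho = 25/27; Var(N) = rho/(1-rho)^2 = 168.75

168.75


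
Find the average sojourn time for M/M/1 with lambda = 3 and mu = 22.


W = 1/(mu - lambda) = 1/(22 - 3) = 0.0526 hours

0.0526 hours


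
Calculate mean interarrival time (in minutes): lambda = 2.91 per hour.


Mean interarrival time = 60/lambda = 60/2.91 = 20.62 minutes

20.62 minutes


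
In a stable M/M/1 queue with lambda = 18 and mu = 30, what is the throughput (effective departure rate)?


For a stable queue (lambda < mu), throughput = lambda = 18 per hour

18 per hour


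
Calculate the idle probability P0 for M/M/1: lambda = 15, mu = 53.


P0 = 1 - rho = 1 - 15/53 = 0.717

0.717


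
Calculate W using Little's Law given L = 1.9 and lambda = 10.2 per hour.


W = L / lambda = 1.9 / 10.2 = 0.1863 hours

0.1863 hours


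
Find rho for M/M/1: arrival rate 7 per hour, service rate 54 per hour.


rho = lambda/mu = 7/54 = 0.1296

0.1296


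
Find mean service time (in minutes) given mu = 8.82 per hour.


Mean service time = 60/mu = 60/8.82 = 6.8 minutes

6.8 minutes


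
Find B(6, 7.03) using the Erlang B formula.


B(N,A) = (A^N/N!) / sum(A^k/k!, k=0..N) with N=6, A=7.03 = 0.3332

0.3332


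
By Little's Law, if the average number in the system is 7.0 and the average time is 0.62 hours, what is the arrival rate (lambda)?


lambda = L / W = 7.0 / 0.62 = 11.29 per hour

11.29 per hour


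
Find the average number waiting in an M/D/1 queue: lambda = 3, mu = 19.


M/D/1: Lq = rho^2 / (2*(1-rho)) where rho = 3/19; Lq = 0.01

0.01


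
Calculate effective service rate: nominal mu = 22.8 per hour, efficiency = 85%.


Effective rate = mu * efficiency = 22.8 * 0.85 = 19.38 per hour

19.38 per hour


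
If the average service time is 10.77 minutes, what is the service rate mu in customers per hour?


mu = 60 / avg_service_time = 60 / 10.77 = 5.57 per hour

5.57 per hour


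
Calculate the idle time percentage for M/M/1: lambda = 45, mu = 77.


Idle fraction = (1 - rho) * 100 = (1 - 45/77) * 100 = 41.6%

41.6%


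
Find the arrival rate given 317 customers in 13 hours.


lambda = total arrivals / time = 317 / 13 = 24.38 per hour

24.38 per hour


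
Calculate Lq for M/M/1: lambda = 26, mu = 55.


rho = 26/55; Lq = rho^2/(1-rho) = 0.42

0.42


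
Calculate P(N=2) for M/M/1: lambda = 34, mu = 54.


rho = 34/54; P(n) = (1-rho)*rho^n = (1-34/54)*(34/54)^2 = 0.1468

0.1468


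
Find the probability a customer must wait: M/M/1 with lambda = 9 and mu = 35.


P(wait) = rho = lambda/mu = 9/35 = 0.2571

0.2571


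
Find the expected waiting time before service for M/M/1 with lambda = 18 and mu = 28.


rho = 18/28; Wq = rho/(mu - lambda) = 0.0643 hours

0.0643 hours


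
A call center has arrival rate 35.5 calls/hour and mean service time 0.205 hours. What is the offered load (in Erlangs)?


Offered load a = lambda * E[S] = 35.5 * 0.205 = 7.28 Erlangs

7.28 Erlangs


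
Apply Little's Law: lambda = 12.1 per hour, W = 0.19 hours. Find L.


L = lambda * W = 12.1 * 0.19 = 2.3

2.3


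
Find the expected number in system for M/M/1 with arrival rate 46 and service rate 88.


rho = 46/88; L = rho/(1-rho) = 1.1

1.1


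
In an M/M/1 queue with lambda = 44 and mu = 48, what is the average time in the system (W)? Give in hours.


W = 1/(mu - lambda) = 1/(48 - 44) = 0.25 hours

0.25 hours


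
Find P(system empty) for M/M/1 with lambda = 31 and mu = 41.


P0 = 1 - rho = 1 - 31/41 = 0.2439

0.2439


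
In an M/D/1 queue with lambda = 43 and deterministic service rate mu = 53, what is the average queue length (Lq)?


M/D/1: Lq = rho^2 / (2*(1-rho)) where rho = 43/53; Lq = 1.74

1.74


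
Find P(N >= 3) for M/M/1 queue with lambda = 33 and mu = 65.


P(N >= 3) = rho^3 = (33/65)^3 = 0.1309

0.1309


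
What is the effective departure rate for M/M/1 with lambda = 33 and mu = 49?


For a stable queue (lambda < mu), throughput = lambda = 33 per hour

33 per hour


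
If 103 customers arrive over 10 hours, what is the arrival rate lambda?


lambda = total arrivals / time = 103 / 10 = 10.3 per hour

10.3 per hour


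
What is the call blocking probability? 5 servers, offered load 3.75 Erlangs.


B(N,A) = (A^N/N!) / sum(A^k/k!, k=0..N) with N=5, A=3.75 = 0.1766

0.1766


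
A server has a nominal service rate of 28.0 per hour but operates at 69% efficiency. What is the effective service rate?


Effective rate = mu * efficiency = 28.0 * 0.69 = 19.32 per hour

19.32 per hour


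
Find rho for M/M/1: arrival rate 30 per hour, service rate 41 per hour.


rho = lambda/mu = 30/41 = 0.7317

0.7317


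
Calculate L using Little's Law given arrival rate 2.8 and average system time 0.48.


L = lambda * W = 2.8 * 0.48 = 1.34

1.34


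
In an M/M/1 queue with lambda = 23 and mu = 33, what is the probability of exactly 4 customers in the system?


rho = 23/33; P(n) = (1-rho)*rho^n = (1-23/33)*(23/33)^4 = 0.0715

0.0715


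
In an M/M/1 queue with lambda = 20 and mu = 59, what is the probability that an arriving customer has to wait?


P(wait) = rho = lambda/mu = 20/59 = 0.339

0.339


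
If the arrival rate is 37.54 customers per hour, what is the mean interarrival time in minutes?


Mean interarrival time = 60/lambda = 60/37.54 = 1.6 minutes

1.6 minutes


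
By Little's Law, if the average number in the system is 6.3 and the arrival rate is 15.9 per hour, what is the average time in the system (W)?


W = L / lambda = 6.3 / 15.9 = 0.3962 hours

0.3962 hours


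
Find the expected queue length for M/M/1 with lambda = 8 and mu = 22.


rho = 8/22; Lq = rho^2/(1-rho) = 0.21

0.21


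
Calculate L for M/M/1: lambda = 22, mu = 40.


rho = 22/40; L = rho/(1-rho) = 1.22

1.22


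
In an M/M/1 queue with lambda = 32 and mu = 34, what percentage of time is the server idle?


Idle fraction = (1 - rho) * 100 = (1 - 32/34) * 100 = 5.9%

5.9%


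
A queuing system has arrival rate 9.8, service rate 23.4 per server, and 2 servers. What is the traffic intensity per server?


rho = lambda / (c * mu) = 9.8 / (2 * 23.4) = 0.2094

0.2094


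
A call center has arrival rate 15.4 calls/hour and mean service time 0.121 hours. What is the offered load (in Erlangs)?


Offered load a = lambda * E[S] = 15.4 * 0.121 = 1.86 Erlangs

1.86 Erlangs


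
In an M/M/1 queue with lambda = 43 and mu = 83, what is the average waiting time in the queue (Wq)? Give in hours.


rho = 43/83; Wq = rho/(mu - lambda) = 0.013 hours

0.013 hours


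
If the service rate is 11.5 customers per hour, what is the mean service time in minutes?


Mean service time = 60/mu = 60/11.5 = 5.22 minutes

5.22 minutes


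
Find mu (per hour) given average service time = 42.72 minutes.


mu = 60 / avg_service_time = 60 / 42.72 = 1.4 per hour

1.4 per hour


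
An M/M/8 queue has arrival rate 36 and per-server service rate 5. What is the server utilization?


rho = lambda/(c*mu) = 36/(8*5) = 0.9

0.9


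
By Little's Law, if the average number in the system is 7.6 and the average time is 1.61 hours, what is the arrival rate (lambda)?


lambda = L / W = 7.6 / 1.61 = 4.72 per hour

4.72 per hour


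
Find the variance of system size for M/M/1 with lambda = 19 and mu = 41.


rho = 19/41; Var(N) = rho/(1-rho)^2 = 1.61

1.61


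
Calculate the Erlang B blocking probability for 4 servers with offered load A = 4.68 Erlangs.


B(N,A) = (A^N/N!) / sum(A^k/k!, k=0..N) with N=4, A=4.68 = 0.3722

0.3722


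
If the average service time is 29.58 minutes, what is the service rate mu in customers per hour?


mu = 60 / avg_service_time = 60 / 29.58 = 2.03 per hour

2.03 per hour


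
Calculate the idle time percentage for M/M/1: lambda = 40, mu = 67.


Idle fraction = (1 - rho) * 100 = (1 - 40/67) * 100 = 40.3%

40.3%


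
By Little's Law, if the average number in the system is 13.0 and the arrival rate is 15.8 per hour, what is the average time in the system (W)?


W = L / lambda = 13.0 / 15.8 = 0.8228 hours

0.8228 hours


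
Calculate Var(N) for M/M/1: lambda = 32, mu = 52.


rho = 32/52; Var(N) = rho/(1-rho)^2 = 4.16

4.16


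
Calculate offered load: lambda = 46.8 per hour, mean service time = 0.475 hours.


Offered load a = lambda * E[S] = 46.8 * 0.475 = 22.23 Erlangs

22.23 Erlangs


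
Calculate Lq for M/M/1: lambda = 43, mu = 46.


rho = 43/46; Lq = rho^2/(1-rho) = 13.4

13.4


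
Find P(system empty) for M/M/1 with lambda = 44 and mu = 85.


P0 = 1 - rho = 1 - 44/85 = 0.4824

0.4824


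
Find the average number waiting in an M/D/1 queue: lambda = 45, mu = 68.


M/D/1: Lq = rho^2 / (2*(1-rho)) where rho = 45/68; Lq = 0.65

0.65


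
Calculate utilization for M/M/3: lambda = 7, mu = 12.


rho = lambda/(c*mu) = 7/(3*12) = 0.1944

0.1944


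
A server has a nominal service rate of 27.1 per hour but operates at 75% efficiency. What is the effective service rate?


Effective rate = mu * efficiency = 27.1 * 0.75 = 20.33 per hour

20.33 per hour


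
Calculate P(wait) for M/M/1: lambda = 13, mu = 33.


P(wait) = rho = lambda/mu = 13/33 = 0.3939

0.3939


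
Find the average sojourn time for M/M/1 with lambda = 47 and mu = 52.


W = 1/(mu - lambda) = 1/(52 - 47) = 0.2 hours

0.2 hours


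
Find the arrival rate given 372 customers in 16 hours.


lambda = total arrivals / time = 372 / 16 = 23.25 per hour

23.25 per hour


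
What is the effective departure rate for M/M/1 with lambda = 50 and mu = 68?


For a stable queue (lambda < mu), throughput = lambda = 50 per hour

50 per hour


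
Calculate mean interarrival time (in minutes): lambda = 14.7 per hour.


Mean interarrival time = 60/lambda = 60/14.7 = 4.08 minutes

4.08 minutes


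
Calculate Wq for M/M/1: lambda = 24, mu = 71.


rho = 24/71; Wq = rho/(mu - lambda) = 0.0072 hours

0.0072 hours


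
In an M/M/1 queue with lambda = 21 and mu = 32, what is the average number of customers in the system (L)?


rho = 21/32; L = rho/(1-rho) = 1.91

1.91


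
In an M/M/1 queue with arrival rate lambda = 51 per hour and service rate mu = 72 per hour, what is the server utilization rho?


rho = lambda/mu = 51/72 = 0.7083

0.7083


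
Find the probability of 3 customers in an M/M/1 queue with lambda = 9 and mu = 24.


rho = 9/24; P(n) = (1-rho)*rho^n = (1-9/24)*(9/24)^3 = 0.033

0.033


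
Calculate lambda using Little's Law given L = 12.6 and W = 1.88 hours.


lambda = L / W = 12.6 / 1.88 = 6.7 per hour

6.7 per hour


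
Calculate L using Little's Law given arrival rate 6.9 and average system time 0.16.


L = lambda * W = 6.9 * 0.16 = 1.1

1.1


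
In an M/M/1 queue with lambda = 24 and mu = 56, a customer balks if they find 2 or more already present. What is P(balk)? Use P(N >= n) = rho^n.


P(N >= 2) = rho^2 = (24/56)^2 = 0.1837

0.1837


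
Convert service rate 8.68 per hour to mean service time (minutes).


Mean service time = 60/mu = 60/8.68 = 6.91 minutes

6.91 minutes


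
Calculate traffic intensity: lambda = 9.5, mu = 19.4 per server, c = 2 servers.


rho = lambda / (c * mu) = 9.5 / (2 * 19.4) = 0.2448

0.2448


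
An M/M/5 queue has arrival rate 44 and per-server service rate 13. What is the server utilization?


rho = lambda/(c*mu) = 44/(5*13) = 0.6769

0.6769


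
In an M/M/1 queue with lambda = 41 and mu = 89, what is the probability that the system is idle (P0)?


P0 = 1 - rho = 1 - 41/89 = 0.5393

0.5393


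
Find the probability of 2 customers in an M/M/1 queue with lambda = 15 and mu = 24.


rho = 15/24; P(n) = (1-rho)*rho^n = (1-15/24)*(15/24)^2 = 0.1465

0.1465


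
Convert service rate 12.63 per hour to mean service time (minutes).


Mean service time = 60/mu = 60/12.63 = 4.75 minutes

4.75 minutes


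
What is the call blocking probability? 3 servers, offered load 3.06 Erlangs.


B(N,A) = (A^N/N!) / sum(A^k/k!, k=0..N) with N=3, A=3.06 = 0.3533

0.3533


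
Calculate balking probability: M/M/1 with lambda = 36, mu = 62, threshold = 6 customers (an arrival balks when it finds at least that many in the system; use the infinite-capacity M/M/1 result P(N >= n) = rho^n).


P(N >= 6) = rho^6 = (36/62)^6 = 0.0383

0.0383


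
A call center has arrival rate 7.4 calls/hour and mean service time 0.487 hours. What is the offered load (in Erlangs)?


Offered load a = lambda * E[S] = 7.4 * 0.487 = 3.6 Erlangs

3.6 Erlangs


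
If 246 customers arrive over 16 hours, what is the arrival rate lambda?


lambda = total arrivals / time = 246 / 16 = 15.38 per hour

15.38 per hour


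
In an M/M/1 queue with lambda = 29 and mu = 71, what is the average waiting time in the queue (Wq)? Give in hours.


rho = 29/71; Wq = rho/(mu - lambda) = 0.0097 hours

0.0097 hours


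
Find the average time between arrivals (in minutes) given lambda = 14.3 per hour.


Mean interarrival time = 60/lambda = 60/14.3 = 4.2 minutes

4.2 minutes


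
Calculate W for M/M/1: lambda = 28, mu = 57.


W = 1/(mu - lambda) = 1/(57 - 28) = 0.0345 hours

0.0345 hours


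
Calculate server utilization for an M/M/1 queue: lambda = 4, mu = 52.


rho = lambda/mu = 4/52 = 0.0769

0.0769


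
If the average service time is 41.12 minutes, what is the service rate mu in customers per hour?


mu = 60 / avg_service_time = 60 / 41.12 = 1.46 per hour

1.46 per hour


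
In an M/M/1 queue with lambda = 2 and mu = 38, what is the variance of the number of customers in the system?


rho = 2/38; Var(N) = rho/(1-rho)^2 = 0.06

0.06


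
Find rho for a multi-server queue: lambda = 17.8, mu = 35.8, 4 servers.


rho = lambda / (c * mu) = 17.8 / (4 * 35.8) = 0.1243

0.1243


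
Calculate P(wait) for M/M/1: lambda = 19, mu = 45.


P(wait) = rho = lambda/mu = 19/45 = 0.4222

0.4222


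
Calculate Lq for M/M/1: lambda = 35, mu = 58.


rho = 35/58; Lq = rho^2/(1-rho) = 0.92

0.92


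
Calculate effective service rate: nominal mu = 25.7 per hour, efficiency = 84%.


Effective rate = mu * efficiency = 25.7 * 0.84 = 21.59 per hour

21.59 per hour


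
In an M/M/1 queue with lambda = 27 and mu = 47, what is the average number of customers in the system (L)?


rho = 27/47; L = rho/(1-rho) = 1.35

1.35


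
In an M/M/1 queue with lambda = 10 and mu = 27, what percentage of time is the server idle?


Idle fraction = (1 - rho) * 100 = (1 - 10/27) * 100 = 63.0%

63.0%


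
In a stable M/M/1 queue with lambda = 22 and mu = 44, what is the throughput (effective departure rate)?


For a stable queue (lambda < mu), throughput = lambda = 22 per hour

22 per hour


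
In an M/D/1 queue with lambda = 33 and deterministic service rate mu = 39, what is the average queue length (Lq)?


M/D/1: Lq = rho^2 / (2*(1-rho)) where rho = 33/39; Lq = 2.33

2.33


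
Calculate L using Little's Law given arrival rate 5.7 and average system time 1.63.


L = lambda * W = 5.7 * 1.63 = 9.29

9.29


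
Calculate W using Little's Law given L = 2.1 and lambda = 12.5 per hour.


W = L / lambda = 2.1 / 12.5 = 0.168 hours

0.168 hours


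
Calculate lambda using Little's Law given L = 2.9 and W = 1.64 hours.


lambda = L / W = 2.9 / 1.64 = 1.77 per hour

1.77 per hour


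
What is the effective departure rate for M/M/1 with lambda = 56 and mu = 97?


For a stable queue (lambda < mu), throughput = lambda = 56 per hour

56 per hour


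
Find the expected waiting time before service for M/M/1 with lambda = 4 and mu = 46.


rho = 4/46; Wq = rho/(mu - lambda) = 0.0021 hours

0.0021 hours


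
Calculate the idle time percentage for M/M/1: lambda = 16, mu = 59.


Idle fraction = (1 - rho) * 100 = (1 - 16/59) * 100 = 72.9%

72.9%


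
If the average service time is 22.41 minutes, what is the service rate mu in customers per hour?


mu = 60 / avg_service_time = 60 / 22.41 = 2.68 per hour

2.68 per hour


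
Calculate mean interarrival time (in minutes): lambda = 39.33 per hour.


Mean interarrival time = 60/lambda = 60/39.33 = 1.53 minutes

1.53 minutes


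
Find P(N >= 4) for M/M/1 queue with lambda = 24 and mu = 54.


P(N >= 4) = rho^4 = (24/54)^4 = 0.039

0.039


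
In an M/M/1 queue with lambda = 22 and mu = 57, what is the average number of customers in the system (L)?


rho = 22/57; L = rho/(1-rho) = 0.63

0.63


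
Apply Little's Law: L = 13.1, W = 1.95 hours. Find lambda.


lambda = L / W = 13.1 / 1.95 = 6.72 per hour

6.72 per hour


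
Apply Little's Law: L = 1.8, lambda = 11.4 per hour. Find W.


W = L / lambda = 1.8 / 11.4 = 0.1579 hours

0.1579 hours


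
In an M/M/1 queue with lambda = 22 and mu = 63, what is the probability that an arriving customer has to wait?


P(wait) = rho = lambda/mu = 22/63 = 0.3492

0.3492


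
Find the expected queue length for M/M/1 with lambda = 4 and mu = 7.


rho = 4/7; Lq = rho^2/(1-rho) = 0.76

0.76


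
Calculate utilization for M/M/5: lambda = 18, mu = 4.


rho = lambda/(c*mu) = 18/(5*4) = 0.9

0.9


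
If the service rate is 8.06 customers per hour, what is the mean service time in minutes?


Mean service time = 60/mu = 60/8.06 = 7.44 minutes

7.44 minutes
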